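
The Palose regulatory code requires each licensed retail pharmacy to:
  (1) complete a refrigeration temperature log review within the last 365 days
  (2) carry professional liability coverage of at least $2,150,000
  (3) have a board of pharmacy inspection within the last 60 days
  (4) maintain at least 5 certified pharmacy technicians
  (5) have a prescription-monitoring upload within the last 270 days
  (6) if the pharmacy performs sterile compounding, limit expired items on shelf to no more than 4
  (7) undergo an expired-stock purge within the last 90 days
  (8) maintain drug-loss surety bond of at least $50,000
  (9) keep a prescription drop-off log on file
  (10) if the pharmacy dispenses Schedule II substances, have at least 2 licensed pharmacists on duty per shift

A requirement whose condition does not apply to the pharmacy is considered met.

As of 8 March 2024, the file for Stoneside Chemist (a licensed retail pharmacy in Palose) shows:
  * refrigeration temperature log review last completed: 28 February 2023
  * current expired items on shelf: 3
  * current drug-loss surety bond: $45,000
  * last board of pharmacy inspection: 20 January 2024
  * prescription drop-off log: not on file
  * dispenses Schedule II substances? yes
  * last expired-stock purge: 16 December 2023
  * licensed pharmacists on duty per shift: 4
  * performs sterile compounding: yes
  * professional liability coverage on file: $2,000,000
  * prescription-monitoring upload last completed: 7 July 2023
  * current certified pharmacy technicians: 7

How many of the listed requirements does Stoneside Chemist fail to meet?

4

1. refrigeration temperature log review 374 days ago vs limit 365 → not met
2. professional liability coverage $2,000,000 < $2,150,000 → not met
3. board of pharmacy inspection 48 days ago vs limit 60 → met
4. certified pharmacy technicians 7 ≥ 5 → met
5. prescription-monitoring upload 245 days ago vs limit 270 → met
6. condition 'performs sterile compounding' holds; expired items on shelf 3 ≤ 4 → met
7. expired-stock purge 83 days ago vs limit 90 → met
8. drug-loss surety bond $45,000 < $50,000 → not met
9. prescription drop-off log absent → not met
10. condition 'dispenses Schedule II substances' holds; licensed pharmacists on duty per shift 4 ≥ 2 → met
Not met: 4 of 10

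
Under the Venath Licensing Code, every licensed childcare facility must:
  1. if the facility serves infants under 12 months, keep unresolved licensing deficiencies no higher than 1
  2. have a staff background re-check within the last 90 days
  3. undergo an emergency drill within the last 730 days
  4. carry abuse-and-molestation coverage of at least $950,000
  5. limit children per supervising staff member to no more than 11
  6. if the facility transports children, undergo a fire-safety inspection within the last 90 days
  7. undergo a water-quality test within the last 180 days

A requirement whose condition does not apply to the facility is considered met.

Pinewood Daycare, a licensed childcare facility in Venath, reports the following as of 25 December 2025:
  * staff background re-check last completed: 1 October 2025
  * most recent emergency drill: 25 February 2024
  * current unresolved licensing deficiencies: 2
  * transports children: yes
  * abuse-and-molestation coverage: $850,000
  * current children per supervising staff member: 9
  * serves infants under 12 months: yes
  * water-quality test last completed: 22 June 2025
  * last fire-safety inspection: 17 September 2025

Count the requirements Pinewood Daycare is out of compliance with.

4

1. condition 'serves infants under 12 months' holds; unresolved licensing deficiencies 2 > 1 → not met
2. staff background re-check 85 days ago vs limit 90 → met
3. emergency drill 669 days ago vs limit 730 → met
4. abuse-and-molestation coverage $850,000 < $950,000 → not met
5. children per supervising staff member 9 ≤ 11 → met
6. condition 'transports children' holds; fire-safety inspection 99 days ago vs limit 90 → not met
7. water-quality test 186 days ago vs limit 180 → not met
Not met: 4 of 7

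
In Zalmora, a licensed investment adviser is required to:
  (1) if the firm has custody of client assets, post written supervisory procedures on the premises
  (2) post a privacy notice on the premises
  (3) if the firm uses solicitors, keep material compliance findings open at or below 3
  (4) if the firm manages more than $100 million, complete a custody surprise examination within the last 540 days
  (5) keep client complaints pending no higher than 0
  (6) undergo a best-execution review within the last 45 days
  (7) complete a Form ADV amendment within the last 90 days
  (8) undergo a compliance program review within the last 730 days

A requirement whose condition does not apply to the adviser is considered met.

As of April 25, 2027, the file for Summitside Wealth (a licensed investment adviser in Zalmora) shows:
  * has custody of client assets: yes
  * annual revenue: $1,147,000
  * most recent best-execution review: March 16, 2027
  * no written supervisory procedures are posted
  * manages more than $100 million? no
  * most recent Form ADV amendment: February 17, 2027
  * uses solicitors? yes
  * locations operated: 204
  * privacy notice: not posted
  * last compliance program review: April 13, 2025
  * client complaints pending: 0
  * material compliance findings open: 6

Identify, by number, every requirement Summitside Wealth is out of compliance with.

1. condition 'has custody of client assets' holds; written supervisory procedures absent → not met
2. privacy notice absent → not met
3. condition 'uses solicitors' holds; material compliance findings open 6 > 3 → not met
4. condition 'manages more than $100 million' does not hold → requirement n/a → met
5. client complaints pending 0 ≤ 0 → met
6. best-execution review 40 days ago vs limit 45 → met
7. Form ADV amendment 67 days ago vs limit 90 → met
8. compliance program review 742 days ago vs limit 730 → not met
Not met: 1, 2, 3, 8

1, 2, 3, 8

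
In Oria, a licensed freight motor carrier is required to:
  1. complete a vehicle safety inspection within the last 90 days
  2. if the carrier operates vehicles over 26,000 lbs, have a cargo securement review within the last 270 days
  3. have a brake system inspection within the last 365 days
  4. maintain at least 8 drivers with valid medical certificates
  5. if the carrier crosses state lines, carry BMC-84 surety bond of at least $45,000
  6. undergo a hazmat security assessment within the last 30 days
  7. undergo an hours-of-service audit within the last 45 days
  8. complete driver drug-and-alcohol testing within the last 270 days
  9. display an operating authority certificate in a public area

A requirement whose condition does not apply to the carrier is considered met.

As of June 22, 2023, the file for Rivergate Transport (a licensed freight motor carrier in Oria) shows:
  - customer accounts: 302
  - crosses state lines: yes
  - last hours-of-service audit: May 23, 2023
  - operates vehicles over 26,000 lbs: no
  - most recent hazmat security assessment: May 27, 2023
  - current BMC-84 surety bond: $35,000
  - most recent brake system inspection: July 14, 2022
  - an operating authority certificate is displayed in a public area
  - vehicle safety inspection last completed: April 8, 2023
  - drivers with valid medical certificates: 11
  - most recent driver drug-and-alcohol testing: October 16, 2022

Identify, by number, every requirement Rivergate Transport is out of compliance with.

5

1. vehicle safety inspection 75 days ago vs limit 90 → met
2. condition 'operates vehicles over 26,000 lbs' does not hold → requirement n/a → met
3. brake system inspection 343 days ago vs limit 365 → met
4. drivers with valid medical certificates 11 ≥ 8 → met
5. condition 'crosses state lines' holds; BMC-84 surety bond $35,000 < $45,000 → not met
6. hazmat security assessment 26 days ago vs limit 30 → met
7. hours-of-service audit 30 days ago vs limit 45 → met
8. driver drug-and-alcohol testing 249 days ago vs limit 270 → met
9. operating authority certificate present → met
Not met: 5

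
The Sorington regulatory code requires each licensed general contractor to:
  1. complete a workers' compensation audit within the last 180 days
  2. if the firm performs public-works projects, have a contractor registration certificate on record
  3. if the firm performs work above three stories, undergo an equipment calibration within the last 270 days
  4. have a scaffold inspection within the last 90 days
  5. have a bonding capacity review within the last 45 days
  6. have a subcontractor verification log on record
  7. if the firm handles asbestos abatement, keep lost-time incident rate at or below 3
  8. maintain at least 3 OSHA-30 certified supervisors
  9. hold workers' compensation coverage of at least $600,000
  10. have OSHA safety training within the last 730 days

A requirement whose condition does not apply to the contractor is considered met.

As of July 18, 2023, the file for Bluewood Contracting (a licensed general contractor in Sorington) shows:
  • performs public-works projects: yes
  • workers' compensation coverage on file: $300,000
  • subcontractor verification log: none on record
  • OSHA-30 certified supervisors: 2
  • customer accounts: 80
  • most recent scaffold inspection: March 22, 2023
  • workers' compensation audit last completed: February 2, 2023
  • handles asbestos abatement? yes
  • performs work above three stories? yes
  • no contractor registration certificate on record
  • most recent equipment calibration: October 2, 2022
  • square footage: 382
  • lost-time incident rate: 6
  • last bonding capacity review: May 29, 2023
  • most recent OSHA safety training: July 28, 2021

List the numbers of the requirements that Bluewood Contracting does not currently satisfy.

1. workers' compensation audit 166 days ago vs limit 180 → met
2. condition 'performs public-works projects' holds; contractor registration certificate absent → not met
3. condition 'performs work above three stories' holds; equipment calibration 289 days ago vs limit 270 → not met
4. scaffold inspection 118 days ago vs limit 90 → not met
5. bonding capacity review 50 days ago vs limit 45 → not met
6. subcontractor verification log absent → not met
7. condition 'handles asbestos abatement' holds; lost-time incident rate 6 > 3 → not met
8. OSHA-30 certified supervisors 2 < 3 → not met
9. workers' compensation coverage $300,000 < $600,000 → not met
10. OSHA safety training 720 days ago vs limit 730 → met
Not met: 2, 3, 4, 5, 6, 7, 8, 9

2, 3, 4, 5, 6, 7, 8, 9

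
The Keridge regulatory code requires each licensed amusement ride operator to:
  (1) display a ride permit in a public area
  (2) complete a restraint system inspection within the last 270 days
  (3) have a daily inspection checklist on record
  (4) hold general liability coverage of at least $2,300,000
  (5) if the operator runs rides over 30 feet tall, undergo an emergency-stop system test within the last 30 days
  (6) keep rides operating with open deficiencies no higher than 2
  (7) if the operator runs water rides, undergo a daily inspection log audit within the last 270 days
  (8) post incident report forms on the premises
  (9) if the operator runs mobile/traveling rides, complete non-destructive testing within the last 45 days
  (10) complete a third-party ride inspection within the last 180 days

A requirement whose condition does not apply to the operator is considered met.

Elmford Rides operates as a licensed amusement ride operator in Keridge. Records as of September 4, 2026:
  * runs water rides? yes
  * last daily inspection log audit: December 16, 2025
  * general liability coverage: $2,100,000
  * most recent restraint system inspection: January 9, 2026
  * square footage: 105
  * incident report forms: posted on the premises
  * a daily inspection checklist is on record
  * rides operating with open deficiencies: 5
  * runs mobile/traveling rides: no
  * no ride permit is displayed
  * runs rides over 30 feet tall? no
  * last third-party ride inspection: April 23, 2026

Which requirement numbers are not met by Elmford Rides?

1, 4, 6

1. ride permit absent → not met
2. restraint system inspection 238 days ago vs limit 270 → met
3. daily inspection checklist present → met
4. general liability coverage $2,100,000 < $2,300,000 → not met
5. condition 'runs rides over 30 feet tall' does not hold → requirement n/a → met
6. rides operating with open deficiencies 5 > 2 → not met
7. condition 'runs water rides' holds; daily inspection log audit 262 days ago vs limit 270 → met
8. incident report forms present → met
9. condition 'runs mobile/traveling rides' does not hold → requirement n/a → met
10. third-party ride inspection 134 days ago vs limit 180 → met
Not met: 1, 4, 6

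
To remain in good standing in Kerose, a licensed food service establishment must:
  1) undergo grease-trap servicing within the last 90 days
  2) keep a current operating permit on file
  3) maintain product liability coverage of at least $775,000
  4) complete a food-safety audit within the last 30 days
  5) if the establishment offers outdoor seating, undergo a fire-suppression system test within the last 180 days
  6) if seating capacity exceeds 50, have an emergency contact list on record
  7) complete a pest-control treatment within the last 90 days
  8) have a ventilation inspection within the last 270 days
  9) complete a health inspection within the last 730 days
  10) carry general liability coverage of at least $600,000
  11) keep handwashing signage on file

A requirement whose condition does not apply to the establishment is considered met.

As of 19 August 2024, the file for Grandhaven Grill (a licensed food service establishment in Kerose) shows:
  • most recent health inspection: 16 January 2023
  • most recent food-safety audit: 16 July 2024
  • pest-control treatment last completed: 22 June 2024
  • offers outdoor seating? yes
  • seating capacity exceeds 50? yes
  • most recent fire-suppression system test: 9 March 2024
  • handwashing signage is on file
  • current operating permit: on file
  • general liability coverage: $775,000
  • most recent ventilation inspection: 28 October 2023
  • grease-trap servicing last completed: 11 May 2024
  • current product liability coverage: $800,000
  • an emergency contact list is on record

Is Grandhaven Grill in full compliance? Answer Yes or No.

1. grease-trap servicing 100 days ago vs limit 90 → not met
2. current operating permit present → met
3. product liability coverage $800,000 ≥ $775,000 → met
4. food-safety audit 34 days ago vs limit 30 → not met
5. condition 'offers outdoor seating' holds; fire-suppression system test 163 days ago vs limit 180 → met
6. condition 'seating capacity exceeds 50' holds; emergency contact list present → met
7. pest-control treatment 58 days ago vs limit 90 → met
8. ventilation inspection 296 days ago vs limit 270 → not met
9. health inspection 581 days ago vs limit 730 → met
10. general liability coverage $775,000 ≥ $600,000 → met
11. handwashing signage present → met
Not met: 1, 4, 8

No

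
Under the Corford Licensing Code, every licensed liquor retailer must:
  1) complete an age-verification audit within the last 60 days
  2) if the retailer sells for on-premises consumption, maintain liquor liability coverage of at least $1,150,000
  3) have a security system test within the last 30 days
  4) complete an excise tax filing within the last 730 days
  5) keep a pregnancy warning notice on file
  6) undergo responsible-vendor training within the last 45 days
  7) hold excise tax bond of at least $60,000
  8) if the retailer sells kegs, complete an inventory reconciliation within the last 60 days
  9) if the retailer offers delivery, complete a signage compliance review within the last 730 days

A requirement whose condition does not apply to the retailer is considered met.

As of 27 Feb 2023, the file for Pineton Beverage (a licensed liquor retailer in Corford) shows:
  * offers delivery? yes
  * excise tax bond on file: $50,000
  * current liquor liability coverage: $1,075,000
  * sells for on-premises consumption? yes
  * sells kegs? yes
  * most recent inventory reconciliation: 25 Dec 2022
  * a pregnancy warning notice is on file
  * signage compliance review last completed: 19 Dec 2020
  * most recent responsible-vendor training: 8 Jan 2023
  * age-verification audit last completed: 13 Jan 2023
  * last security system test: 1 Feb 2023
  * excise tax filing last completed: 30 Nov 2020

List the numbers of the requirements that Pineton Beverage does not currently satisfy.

1. age-verification audit 45 days ago vs limit 60 → met
2. condition 'sells for on-premises consumption' holds; liquor liability coverage $1,075,000 < $1,150,000 → not met
3. security system test 26 days ago vs limit 30 → met
4. excise tax filing 819 days ago vs limit 730 → not met
5. pregnancy warning notice present → met
6. responsible-vendor training 50 days ago vs limit 45 → not met
7. excise tax bond $50,000 < $60,000 → not met
8. condition 'sells kegs' holds; inventory reconciliation 64 days ago vs limit 60 → not met
9. condition 'offers delivery' holds; signage compliance review 800 days ago vs limit 730 → not met
Not met: 2, 4, 6, 7, 8, 9

2, 4, 6, 7, 8, 9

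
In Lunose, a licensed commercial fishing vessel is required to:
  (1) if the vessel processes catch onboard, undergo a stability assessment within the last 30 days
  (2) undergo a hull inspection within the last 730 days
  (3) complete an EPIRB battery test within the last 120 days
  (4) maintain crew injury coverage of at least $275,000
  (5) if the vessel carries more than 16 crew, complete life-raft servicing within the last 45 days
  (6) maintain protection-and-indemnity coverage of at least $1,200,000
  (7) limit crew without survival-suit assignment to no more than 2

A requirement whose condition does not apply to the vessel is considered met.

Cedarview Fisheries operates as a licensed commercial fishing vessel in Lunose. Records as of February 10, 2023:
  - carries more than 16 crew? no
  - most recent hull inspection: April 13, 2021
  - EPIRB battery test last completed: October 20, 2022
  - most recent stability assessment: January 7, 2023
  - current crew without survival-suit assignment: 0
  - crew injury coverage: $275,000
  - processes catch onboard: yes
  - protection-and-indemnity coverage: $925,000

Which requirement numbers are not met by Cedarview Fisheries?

1. condition 'processes catch onboard' holds; stability assessment 34 days ago vs limit 30 → not met
2. hull inspection 668 days ago vs limit 730 → met
3. EPIRB battery test 113 days ago vs limit 120 → met
4. crew injury coverage $275,000 ≥ $275,000 → met
5. condition 'carries more than 16 crew' does not hold → requirement n/a → met
6. protection-and-indemnity coverage $925,000 < $1,200,000 → not met
7. crew without survival-suit assignment 0 ≤ 2 → met
Not met: 1, 6

1, 6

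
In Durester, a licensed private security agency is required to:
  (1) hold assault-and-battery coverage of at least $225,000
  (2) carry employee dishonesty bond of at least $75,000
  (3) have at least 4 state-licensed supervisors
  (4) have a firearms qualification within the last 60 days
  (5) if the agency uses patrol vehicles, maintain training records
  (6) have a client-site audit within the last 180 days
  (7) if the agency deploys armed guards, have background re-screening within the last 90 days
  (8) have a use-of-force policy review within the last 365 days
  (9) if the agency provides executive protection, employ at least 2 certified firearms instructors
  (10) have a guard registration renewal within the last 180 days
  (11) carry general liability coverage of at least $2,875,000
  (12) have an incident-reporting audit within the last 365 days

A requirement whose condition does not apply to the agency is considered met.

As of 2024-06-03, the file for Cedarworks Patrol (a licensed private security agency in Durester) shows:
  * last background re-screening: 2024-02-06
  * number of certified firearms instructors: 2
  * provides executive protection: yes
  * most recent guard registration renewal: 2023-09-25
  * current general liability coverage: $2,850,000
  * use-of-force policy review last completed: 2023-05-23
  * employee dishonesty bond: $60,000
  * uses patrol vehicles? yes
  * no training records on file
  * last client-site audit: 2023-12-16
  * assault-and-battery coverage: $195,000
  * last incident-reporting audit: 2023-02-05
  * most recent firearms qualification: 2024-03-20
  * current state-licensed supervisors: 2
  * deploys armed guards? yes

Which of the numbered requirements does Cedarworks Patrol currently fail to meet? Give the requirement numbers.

1. assault-and-battery coverage $195,000 < $225,000 → not met
2. employee dishonesty bond $60,000 < $75,000 → not met
3. state-licensed supervisors 2 < 4 → not met
4. firearms qualification 75 days ago vs limit 60 → not met
5. condition 'uses patrol vehicles' holds; training records absent → not met
6. client-site audit 170 days ago vs limit 180 → met
7. condition 'deploys armed guards' holds; background re-screening 118 days ago vs limit 90 → not met
8. use-of-force policy review 377 days ago vs limit 365 → not met
9. condition 'provides executive protection' holds; certified firearms instructors 2 ≥ 2 → met
10. guard registration renewal 252 days ago vs limit 180 → not met
11. general liability coverage $2,850,000 < $2,875,000 → not met
12. incident-reporting audit 484 days ago vs limit 365 → not met
Not met: 1, 2, 3, 4, 5, 7, 8, 10, 11, 12

1, 2, 3, 4, 5, 7, 8, 10, 11, 12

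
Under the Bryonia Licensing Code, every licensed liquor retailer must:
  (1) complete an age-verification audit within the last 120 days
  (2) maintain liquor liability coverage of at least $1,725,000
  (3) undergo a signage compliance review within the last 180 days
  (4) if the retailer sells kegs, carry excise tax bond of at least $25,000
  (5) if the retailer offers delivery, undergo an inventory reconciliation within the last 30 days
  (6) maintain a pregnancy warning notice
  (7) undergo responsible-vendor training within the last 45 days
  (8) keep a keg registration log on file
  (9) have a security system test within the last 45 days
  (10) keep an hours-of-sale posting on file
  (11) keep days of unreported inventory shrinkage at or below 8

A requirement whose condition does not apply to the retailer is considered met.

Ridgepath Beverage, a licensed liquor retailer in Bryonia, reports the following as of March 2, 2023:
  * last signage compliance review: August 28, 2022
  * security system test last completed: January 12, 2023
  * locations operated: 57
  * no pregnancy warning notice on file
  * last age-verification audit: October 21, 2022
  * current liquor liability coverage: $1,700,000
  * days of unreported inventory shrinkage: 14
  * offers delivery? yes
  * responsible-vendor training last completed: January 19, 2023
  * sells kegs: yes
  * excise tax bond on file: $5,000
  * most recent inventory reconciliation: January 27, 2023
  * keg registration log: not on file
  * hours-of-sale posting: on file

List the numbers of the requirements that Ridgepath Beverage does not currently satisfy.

1, 2, 3, 4, 5, 6, 8, 9, 11

1. age-verification audit 132 days ago vs limit 120 → not met
2. liquor liability coverage $1,700,000 < $1,725,000 → not met
3. signage compliance review 186 days ago vs limit 180 → not met
4. condition 'sells kegs' holds; excise tax bond $5,000 < $25,000 → not met
5. condition 'offers delivery' holds; inventory reconciliation 34 days ago vs limit 30 → not met
6. pregnancy warning notice absent → not met
7. responsible-vendor training 42 days ago vs limit 45 → met
8. keg registration log absent → not met
9. security system test 49 days ago vs limit 45 → not met
10. hours-of-sale posting present → met
11. days of unreported inventory shrinkage 14 > 8 → not met
Not met: 1, 2, 3, 4, 5, 6, 8, 9, 11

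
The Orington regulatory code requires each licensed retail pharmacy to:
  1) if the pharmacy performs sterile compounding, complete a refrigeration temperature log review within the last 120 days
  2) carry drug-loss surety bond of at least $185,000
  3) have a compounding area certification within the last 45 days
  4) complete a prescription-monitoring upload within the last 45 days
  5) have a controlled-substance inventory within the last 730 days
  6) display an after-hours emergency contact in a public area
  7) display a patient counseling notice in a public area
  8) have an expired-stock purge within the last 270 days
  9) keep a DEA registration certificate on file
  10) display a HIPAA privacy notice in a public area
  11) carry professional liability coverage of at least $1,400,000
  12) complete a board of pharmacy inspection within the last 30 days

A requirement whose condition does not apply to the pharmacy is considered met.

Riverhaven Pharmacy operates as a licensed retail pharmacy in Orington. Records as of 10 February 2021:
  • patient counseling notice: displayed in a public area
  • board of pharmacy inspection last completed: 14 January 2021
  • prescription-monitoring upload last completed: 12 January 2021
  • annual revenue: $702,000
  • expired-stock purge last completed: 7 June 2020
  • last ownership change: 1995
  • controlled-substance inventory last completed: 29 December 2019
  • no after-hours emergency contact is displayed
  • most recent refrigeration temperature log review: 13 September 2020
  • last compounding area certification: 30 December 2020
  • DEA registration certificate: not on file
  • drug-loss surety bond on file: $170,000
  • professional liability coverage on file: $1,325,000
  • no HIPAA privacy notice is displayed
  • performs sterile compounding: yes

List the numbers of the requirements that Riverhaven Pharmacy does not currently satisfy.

1. condition 'performs sterile compounding' holds; refrigeration temperature log review 150 days ago vs limit 120 → not met
2. drug-loss surety bond $170,000 < $185,000 → not met
3. compounding area certification 42 days ago vs limit 45 → met
4. prescription-monitoring upload 29 days ago vs limit 45 → met
5. controlled-substance inventory 409 days ago vs limit 730 → met
6. after-hours emergency contact absent → not met
7. patient counseling notice present → met
8. expired-stock purge 248 days ago vs limit 270 → met
9. DEA registration certificate absent → not met
10. HIPAA privacy notice absent → not met
11. professional liability coverage $1,325,000 < $1,400,000 → not met
12. board of pharmacy inspection 27 days ago vs limit 30 → met
Not met: 1, 2, 6, 9, 10, 11

1, 2, 6, 9, 10, 11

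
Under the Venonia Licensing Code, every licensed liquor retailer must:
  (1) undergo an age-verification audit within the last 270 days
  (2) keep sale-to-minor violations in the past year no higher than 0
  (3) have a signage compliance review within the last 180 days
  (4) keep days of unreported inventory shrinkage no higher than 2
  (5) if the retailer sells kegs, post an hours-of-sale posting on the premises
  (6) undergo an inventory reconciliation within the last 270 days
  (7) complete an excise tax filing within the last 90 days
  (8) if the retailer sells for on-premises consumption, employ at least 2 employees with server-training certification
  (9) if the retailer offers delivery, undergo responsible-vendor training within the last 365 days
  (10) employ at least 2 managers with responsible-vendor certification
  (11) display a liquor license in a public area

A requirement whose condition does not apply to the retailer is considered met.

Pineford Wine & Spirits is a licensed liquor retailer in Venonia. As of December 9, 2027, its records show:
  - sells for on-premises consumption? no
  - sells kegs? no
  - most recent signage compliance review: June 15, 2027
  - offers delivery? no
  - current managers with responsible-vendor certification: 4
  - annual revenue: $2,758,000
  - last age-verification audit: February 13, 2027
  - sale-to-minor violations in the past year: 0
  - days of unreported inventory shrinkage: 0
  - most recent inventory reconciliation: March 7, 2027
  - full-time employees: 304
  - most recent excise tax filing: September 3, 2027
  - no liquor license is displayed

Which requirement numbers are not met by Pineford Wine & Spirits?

1. age-verification audit 299 days ago vs limit 270 → not met
2. sale-to-minor violations in the past year 0 ≤ 0 → met
3. signage compliance review 177 days ago vs limit 180 → met
4. days of unreported inventory shrinkage 0 ≤ 2 → met
5. condition 'sells kegs' does not hold → requirement n/a → met
6. inventory reconciliation 277 days ago vs limit 270 → not met
7. excise tax filing 97 days ago vs limit 90 → not met
8. condition 'sells for on-premises consumption' does not hold → requirement n/a → met
9. condition 'offers delivery' does not hold → requirement n/a → met
10. managers with responsible-vendor certification 4 ≥ 2 → met
11. liquor license absent → not met
Not met: 1, 6, 7, 11

1, 6, 7, 11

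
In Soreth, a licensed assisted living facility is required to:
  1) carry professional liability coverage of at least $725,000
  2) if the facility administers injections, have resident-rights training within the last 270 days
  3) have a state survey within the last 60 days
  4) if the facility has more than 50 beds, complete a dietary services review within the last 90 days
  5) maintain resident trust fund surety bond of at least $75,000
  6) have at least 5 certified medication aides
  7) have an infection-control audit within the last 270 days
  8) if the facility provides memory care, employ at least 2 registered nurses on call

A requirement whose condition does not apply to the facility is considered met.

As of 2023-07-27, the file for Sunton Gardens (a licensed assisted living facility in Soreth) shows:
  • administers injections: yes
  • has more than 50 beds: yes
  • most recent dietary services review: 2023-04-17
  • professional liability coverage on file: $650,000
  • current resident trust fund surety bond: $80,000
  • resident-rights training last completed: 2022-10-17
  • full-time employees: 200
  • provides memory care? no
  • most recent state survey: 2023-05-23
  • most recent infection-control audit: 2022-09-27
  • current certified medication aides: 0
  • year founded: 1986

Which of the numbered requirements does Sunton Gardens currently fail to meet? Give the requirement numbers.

1. professional liability coverage $650,000 < $725,000 → not met
2. condition 'administers injections' holds; resident-rights training 283 days ago vs limit 270 → not met
3. state survey 65 days ago vs limit 60 → not met
4. condition 'has more than 50 beds' holds; dietary services review 101 days ago vs limit 90 → not met
5. resident trust fund surety bond $80,000 ≥ $75,000 → met
6. certified medication aides 0 < 5 → not met
7. infection-control audit 303 days ago vs limit 270 → not met
8. condition 'provides memory care' does not hold → requirement n/a → met
Not met: 1, 2, 3, 4, 6, 7

1, 2, 3, 4, 6, 7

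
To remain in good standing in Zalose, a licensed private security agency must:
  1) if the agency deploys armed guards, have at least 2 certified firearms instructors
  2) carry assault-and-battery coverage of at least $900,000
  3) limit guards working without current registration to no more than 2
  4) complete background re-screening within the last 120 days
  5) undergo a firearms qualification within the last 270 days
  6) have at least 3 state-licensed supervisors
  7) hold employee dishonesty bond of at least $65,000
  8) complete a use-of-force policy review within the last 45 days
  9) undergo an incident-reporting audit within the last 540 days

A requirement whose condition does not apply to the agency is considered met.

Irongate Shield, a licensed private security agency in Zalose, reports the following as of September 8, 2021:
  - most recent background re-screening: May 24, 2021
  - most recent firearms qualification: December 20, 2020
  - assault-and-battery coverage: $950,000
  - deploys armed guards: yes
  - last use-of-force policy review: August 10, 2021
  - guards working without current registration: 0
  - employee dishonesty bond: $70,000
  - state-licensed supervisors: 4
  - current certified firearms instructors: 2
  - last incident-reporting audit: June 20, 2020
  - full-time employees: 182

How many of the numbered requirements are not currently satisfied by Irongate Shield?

1. condition 'deploys armed guards' holds; certified firearms instructors 2 ≥ 2 → met
2. assault-and-battery coverage $950,000 ≥ $900,000 → met
3. guards working without current registration 0 ≤ 2 → met
4. background re-screening 107 days ago vs limit 120 → met
5. firearms qualification 262 days ago vs limit 270 → met
6. state-licensed supervisors 4 ≥ 3 → met
7. employee dishonesty bond $70,000 ≥ $65,000 → met
8. use-of-force policy review 29 days ago vs limit 45 → met
9. incident-reporting audit 445 days ago vs limit 540 → met
Not met: 0 of 9

0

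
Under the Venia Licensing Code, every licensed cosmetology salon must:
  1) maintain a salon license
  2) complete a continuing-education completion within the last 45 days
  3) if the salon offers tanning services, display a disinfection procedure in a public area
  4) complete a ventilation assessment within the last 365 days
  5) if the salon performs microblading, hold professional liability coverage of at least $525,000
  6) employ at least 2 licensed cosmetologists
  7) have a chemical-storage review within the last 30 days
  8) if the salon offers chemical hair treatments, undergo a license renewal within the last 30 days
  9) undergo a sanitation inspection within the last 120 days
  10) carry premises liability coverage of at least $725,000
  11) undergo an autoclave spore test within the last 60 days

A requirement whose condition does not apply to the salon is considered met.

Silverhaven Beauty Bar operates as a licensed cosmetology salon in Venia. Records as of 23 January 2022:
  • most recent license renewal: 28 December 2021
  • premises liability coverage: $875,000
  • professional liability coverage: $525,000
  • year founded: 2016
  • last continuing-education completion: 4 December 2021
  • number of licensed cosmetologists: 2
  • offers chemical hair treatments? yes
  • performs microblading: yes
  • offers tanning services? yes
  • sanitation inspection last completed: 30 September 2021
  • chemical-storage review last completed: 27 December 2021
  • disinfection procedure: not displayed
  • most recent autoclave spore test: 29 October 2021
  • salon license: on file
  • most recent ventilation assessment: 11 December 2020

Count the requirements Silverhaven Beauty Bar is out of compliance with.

4

1. salon license present → met
2. continuing-education completion 50 days ago vs limit 45 → not met
3. condition 'offers tanning services' holds; disinfection procedure absent → not met
4. ventilation assessment 408 days ago vs limit 365 → not met
5. condition 'performs microblading' holds; professional liability coverage $525,000 ≥ $525,000 → met
6. licensed cosmetologists 2 ≥ 2 → met
7. chemical-storage review 27 days ago vs limit 30 → met
8. condition 'offers chemical hair treatments' holds; license renewal 26 days ago vs limit 30 → met
9. sanitation inspection 115 days ago vs limit 120 → met
10. premises liability coverage $875,000 ≥ $725,000 → met
11. autoclave spore test 86 days ago vs limit 60 → not met
Not met: 4 of 11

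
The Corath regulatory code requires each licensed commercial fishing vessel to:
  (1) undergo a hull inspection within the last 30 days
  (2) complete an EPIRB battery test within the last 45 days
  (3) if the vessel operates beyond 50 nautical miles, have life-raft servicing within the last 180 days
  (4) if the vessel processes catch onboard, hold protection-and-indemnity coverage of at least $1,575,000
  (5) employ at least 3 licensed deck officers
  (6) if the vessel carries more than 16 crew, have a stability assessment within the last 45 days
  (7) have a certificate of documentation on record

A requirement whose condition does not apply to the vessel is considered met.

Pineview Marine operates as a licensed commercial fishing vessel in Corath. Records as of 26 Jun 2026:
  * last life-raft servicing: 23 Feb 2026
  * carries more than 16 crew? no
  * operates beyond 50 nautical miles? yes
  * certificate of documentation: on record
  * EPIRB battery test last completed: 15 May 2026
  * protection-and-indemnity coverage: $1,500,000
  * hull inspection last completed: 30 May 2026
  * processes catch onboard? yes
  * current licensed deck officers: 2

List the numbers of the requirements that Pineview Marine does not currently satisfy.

1. hull inspection 27 days ago vs limit 30 → met
2. EPIRB battery test 42 days ago vs limit 45 → met
3. condition 'operates beyond 50 nautical miles' holds; life-raft servicing 123 days ago vs limit 180 → met
4. condition 'processes catch onboard' holds; protection-and-indemnity coverage $1,500,000 < $1,575,000 → not met
5. licensed deck officers 2 < 3 → not met
6. condition 'carries more than 16 crew' does not hold → requirement n/a → met
7. certificate of documentation present → met
Not met: 4, 5

4, 5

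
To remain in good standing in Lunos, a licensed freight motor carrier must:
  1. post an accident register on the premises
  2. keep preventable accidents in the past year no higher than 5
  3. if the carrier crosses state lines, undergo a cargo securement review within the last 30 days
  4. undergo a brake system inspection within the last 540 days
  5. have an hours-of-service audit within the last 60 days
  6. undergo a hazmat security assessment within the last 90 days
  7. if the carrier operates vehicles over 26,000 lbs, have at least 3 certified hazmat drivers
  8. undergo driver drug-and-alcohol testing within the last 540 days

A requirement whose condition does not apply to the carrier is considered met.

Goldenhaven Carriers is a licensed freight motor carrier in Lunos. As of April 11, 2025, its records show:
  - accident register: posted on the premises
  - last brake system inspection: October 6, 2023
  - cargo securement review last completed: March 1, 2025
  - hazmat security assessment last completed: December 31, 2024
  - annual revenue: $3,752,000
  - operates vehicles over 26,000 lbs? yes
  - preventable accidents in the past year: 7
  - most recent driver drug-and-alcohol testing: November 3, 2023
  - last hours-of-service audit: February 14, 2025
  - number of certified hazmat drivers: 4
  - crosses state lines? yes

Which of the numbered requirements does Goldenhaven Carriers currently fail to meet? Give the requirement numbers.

2, 3, 4, 6

1. accident register present → met
2. preventable accidents in the past year 7 > 5 → not met
3. condition 'crosses state lines' holds; cargo securement review 41 days ago vs limit 30 → not met
4. brake system inspection 553 days ago vs limit 540 → not met
5. hours-of-service audit 56 days ago vs limit 60 → met
6. hazmat security assessment 101 days ago vs limit 90 → not met
7. condition 'operates vehicles over 26,000 lbs' holds; certified hazmat drivers 4 ≥ 3 → met
8. driver drug-and-alcohol testing 525 days ago vs limit 540 → met
Not met: 2, 3, 4, 6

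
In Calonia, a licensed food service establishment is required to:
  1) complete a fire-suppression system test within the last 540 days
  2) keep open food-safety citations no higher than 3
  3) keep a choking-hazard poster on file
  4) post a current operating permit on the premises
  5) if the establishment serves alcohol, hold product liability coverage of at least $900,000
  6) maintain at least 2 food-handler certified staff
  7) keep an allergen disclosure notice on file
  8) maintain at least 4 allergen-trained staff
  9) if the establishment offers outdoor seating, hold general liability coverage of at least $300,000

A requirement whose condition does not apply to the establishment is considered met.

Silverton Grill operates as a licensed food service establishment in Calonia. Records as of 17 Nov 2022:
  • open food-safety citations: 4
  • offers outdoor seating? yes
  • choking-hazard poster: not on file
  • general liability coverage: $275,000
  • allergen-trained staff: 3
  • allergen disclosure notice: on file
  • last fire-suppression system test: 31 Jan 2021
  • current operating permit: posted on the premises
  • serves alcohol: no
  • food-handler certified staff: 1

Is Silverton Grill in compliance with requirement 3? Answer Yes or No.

No

3. choking-hazard poster absent → not met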